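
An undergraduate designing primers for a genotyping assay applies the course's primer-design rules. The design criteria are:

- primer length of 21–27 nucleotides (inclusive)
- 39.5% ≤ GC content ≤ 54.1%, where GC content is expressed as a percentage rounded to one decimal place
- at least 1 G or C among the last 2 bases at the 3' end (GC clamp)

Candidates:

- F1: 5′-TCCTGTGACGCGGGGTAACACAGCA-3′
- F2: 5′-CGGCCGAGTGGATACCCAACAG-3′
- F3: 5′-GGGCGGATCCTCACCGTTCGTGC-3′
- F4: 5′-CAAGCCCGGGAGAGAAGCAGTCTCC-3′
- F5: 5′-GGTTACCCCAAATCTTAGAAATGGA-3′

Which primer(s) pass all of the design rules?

F5 only.

F1 (25 nt, A=6 T=4 G=8 C=7): length 25 ✓; GC 15/25 = 60.0%, outside 39.5–54.1% ✗; 3' end CA has 1 G/C ✓ — fails.
F2 (22 nt, A=6 T=2 G=7 C=7): length 22 ✓; GC 14/22 = 63.6%, outside 39.5–54.1% ✗; 3' end AG has 1 G/C ✓ — fails.
F3 (23 nt, A=2 T=5 G=8 C=8): length 23 ✓; GC 16/23 = 69.6%, outside 39.5–54.1% ✗; 3' end GC has 2 G/C ✓ — fails.
F4 (25 nt, A=7 T=2 G=8 C=8): length 25 ✓; GC 16/25 = 64.0%, outside 39.5–54.1% ✗; 3' end CC has 2 G/C ✓ — fails.
F5 (25 nt, A=9 T=6 G=5 C=5): length 25 ✓; GC 10/25 = 40.0% ✓; 3' end GA has 1 G/C ✓ — passes.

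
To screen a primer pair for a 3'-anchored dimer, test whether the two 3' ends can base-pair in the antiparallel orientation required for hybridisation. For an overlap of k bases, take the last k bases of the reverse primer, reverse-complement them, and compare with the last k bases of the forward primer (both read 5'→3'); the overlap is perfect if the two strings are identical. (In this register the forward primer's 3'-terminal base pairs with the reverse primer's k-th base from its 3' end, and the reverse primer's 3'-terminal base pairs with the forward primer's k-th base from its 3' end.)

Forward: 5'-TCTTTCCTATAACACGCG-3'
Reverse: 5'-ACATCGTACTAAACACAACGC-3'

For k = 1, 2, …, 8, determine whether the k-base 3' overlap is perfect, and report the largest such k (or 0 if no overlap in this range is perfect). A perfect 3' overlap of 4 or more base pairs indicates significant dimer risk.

Last 8 bases (5'→3') — forward …AACACGCG, reverse …CACAACGC.
Reverse complement of the reverse primer's last 8 bases: GCGTTGTG; its first k bases are the reverse complement of the reverse primer's last k bases, so a perfect k-base overlap needs the forward primer's last k bases to equal them.
Comparing (forward last k vs required): k=1: G vs G ✓; k=2: CG vs GC ✗; k=3: GCG vs GCG ✓; k=4: CGCG vs GCGT ✗; k=5: ACGCG vs GCGTT ✗; k=6: CACGCG vs GCGTTG ✗; k=7: ACACGCG vs GCGTTGT ✗; k=8: AACACGCG vs GCGTTGTG ✗.
Perfect overlaps at k = 1, 3; the largest is 3.

Longest perfect overlap: 3 complementary base pairs; below the dimer-risk threshold (threshold 4).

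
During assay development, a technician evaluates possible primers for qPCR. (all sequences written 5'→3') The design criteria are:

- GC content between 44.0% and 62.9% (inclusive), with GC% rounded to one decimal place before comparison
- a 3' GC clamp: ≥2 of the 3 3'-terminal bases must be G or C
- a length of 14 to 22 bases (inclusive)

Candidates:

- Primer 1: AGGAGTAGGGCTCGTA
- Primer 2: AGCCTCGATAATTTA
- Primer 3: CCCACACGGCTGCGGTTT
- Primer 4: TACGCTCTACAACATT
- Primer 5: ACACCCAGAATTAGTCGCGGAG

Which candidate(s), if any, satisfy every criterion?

Primer 5 only.

Primer 1 (16 nt, A=4 T=3 G=7 C=2): GC 9/16 = 56.3% ✓; 3' end GTA has 1 G/C, need ≥2 ✗; length 16 ✓ — fails.
Primer 2 (15 nt, A=5 T=5 G=2 C=3): GC 5/15 = 33.3%, outside 44.0–62.9% ✗; 3' end TTA has 0 G/C, need ≥2 ✗; length 15 ✓ — fails.
Primer 3 (18 nt, A=2 T=4 G=5 C=7): GC 12/18 = 66.7%, outside 44.0–62.9% ✗; 3' end TTT has 0 G/C, need ≥2 ✗; length 18 ✓ — fails.
Primer 4 (16 nt, A=5 T=5 G=1 C=5): GC 6/16 = 37.5%, outside 44.0–62.9% ✗; 3' end ATT has 0 G/C, need ≥2 ✗; length 16 ✓ — fails.
Primer 5 (22 nt, A=7 T=3 G=6 C=6): GC 12/22 = 54.5% ✓; 3' end GAG has 2 G/C ✓; length 22 ✓ — passes.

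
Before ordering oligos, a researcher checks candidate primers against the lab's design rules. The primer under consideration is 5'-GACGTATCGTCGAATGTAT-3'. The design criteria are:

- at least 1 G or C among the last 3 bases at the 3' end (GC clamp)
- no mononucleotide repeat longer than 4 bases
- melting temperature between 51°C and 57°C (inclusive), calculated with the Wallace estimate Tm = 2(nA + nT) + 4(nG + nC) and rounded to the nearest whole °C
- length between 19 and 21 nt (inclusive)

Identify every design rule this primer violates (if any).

Fails: GC clamp.

Base counts: A=5, T=6, G=5, C=3 (length 19).
GC clamp: 3' end TAT has 0 G/C, need ≥1 ✗
homopolymer run: longest run = 2 ✓
Tm: Tm = 2·11 + 4·8 = 54°C ✓
length: length 19 ✓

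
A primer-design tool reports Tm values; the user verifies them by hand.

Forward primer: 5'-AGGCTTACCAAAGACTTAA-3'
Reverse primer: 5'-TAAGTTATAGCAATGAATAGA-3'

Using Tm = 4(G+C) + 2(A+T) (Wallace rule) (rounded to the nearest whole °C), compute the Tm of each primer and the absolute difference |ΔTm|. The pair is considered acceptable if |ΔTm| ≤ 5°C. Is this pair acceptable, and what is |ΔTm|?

Forward: A=8 T=4 G=3 C=4 → Tm = 2·12 + 4·7 = 52°C.
Reverse: A=10 T=6 G=4 C=1 → Tm = 2·16 + 4·5 = 52°C.
|ΔTm| = |52 − 52| = 0°C, ≤ 5°C.

|ΔTm| = 0°C; the pair is acceptable.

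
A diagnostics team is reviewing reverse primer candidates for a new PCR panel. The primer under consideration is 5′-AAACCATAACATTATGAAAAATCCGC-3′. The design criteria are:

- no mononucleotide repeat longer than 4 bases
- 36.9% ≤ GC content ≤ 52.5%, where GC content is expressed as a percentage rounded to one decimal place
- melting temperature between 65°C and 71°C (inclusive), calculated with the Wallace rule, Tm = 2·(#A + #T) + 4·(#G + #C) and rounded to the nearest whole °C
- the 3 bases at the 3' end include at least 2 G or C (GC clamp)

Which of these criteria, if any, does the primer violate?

Base counts: A=13, T=5, G=2, C=6 (length 26).
homopolymer run: longest run = 5, exceeds 4 ✗
GC content: GC 8/26 = 30.8%, outside 36.9–52.5% ✗
Tm: Tm = 2·18 + 4·8 = 68°C ✓
GC clamp: 3' end CGC has 3 G/C ✓

Fails: homopolymer run, GC content.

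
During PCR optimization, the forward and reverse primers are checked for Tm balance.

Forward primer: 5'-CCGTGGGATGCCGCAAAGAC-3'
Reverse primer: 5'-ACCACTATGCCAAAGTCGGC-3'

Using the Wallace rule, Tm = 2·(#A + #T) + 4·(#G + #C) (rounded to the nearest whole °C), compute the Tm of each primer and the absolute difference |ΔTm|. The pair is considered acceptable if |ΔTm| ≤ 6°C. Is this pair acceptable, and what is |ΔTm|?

|ΔTm| = 4°C; the pair is acceptable.

Forward: A=5 T=2 G=7 C=6 → Tm = 2·7 + 4·13 = 66°C.
Reverse: A=6 T=3 G=4 C=7 → Tm = 2·9 + 4·11 = 62°C.
|ΔTm| = |66 − 62| = 4°C, ≤ 6°C.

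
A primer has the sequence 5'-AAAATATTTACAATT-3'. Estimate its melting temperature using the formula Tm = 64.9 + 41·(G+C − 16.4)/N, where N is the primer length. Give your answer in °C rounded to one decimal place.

22.8°C

Base counts: A=8, T=6, G=0, C=1; G+C = 1, N = 15.
Tm = 64.9 + 41·(1 − 16.4)/15 = 64.9 + -631.40/15 = 22.8°C.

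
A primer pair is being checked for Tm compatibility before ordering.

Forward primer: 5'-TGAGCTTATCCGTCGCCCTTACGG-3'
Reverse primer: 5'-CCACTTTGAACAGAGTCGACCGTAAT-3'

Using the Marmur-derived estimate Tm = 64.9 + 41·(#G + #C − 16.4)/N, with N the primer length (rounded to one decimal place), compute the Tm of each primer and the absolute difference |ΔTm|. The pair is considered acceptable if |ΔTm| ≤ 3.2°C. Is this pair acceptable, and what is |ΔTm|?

Forward: G+C = 14, N = 24 → Tm = 64.9 + 41·(14 − 16.4)/24 = 60.8°C.
Reverse: G+C = 12, N = 26 → Tm = 64.9 + 41·(12 − 16.4)/26 = 58.0°C.
|ΔTm| = |60.8 − 58.0| = 2.8°C, ≤ 3.2°C.

|ΔTm| = 2.8°C; the pair is acceptable.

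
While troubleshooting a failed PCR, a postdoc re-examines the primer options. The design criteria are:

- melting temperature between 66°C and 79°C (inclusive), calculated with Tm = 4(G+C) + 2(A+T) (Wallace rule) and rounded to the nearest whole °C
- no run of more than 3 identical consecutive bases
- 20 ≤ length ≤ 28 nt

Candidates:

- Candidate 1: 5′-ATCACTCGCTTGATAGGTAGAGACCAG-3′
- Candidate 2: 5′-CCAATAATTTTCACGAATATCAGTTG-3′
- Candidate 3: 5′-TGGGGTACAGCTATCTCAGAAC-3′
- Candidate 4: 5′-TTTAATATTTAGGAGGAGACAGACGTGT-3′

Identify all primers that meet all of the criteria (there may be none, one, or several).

Candidate 1 (27 nt, A=8 T=6 G=7 C=6): Tm = 2·14 + 4·13 = 80°C, outside 66–79°C ✗; longest run = 2 ✓; length 27 ✓ — fails.
Candidate 2 (26 nt, A=9 T=9 G=3 C=5): Tm = 2·18 + 4·8 = 68°C ✓; longest run = 4, exceeds 3 ✗; length 26 ✓ — fails.
Candidate 3 (22 nt, A=6 T=5 G=6 C=5): Tm = 2·11 + 4·11 = 66°C ✓; longest run = 4, exceeds 3 ✗; length 22 ✓ — fails.
Candidate 4 (28 nt, A=9 T=9 G=8 C=2): Tm = 2·18 + 4·10 = 76°C ✓; longest run = 3 ✓; length 28 ✓ — passes.

Candidate 4 only.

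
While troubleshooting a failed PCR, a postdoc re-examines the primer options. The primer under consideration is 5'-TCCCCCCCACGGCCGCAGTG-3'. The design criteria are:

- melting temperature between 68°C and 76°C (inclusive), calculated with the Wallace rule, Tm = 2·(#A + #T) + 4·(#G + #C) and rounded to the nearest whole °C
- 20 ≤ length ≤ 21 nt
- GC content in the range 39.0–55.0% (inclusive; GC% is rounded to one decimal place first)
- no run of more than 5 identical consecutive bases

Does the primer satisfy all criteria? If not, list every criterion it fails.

Base counts: A=2, T=2, G=5, C=11 (length 20).
Tm: Tm = 2·4 + 4·16 = 72°C ✓
length: length 20 ✓
GC content: GC 16/20 = 80.0%, outside 39.0–55.0% ✗
homopolymer run: longest run = 7, exceeds 5 ✗

Fails: GC content, homopolymer run.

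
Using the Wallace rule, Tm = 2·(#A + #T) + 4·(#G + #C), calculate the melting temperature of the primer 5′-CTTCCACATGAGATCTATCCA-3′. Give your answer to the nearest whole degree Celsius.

Base counts: A=6, T=6, G=2, C=7 (length 21).
Tm = 2·(6+6) + 4·(2+7) = 2·12 + 4·9 = 24 + 36 = 60°C.

60°C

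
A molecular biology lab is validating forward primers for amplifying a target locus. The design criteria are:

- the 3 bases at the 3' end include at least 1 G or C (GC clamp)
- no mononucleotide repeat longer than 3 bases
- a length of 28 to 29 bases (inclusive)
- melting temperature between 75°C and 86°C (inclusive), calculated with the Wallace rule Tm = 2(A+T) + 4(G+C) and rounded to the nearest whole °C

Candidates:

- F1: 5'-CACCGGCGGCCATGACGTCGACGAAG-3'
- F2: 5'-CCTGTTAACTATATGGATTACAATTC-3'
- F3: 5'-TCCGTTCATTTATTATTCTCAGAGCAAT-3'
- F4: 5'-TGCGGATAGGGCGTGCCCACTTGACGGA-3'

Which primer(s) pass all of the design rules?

None of the candidates satisfy all criteria.

F1 (26 nt, A=6 T=2 G=9 C=9): 3' end AAG has 1 G/C ✓; longest run = 2 ✓; length 26, outside 28–29 ✗; Tm = 2·8 + 4·18 = 88°C, outside 75–86°C ✗ — fails.
F2 (26 nt, A=8 T=10 G=3 C=5): 3' end TTC has 1 G/C ✓; longest run = 2 ✓; length 26, outside 28–29 ✗; Tm = 2·18 + 4·8 = 68°C, outside 75–86°C ✗ — fails.
F3 (28 nt, A=7 T=12 G=3 C=6): 3' end AAT has 0 G/C, need ≥1 ✗; longest run = 3 ✓; length 28 ✓; Tm = 2·19 + 4·9 = 74°C, outside 75–86°C ✗ — fails.
F4 (28 nt, A=5 T=5 G=11 C=7): 3' end GGA has 2 G/C ✓; longest run = 3 ✓; length 28 ✓; Tm = 2·10 + 4·18 = 92°C, outside 75–86°C ✗ — fails.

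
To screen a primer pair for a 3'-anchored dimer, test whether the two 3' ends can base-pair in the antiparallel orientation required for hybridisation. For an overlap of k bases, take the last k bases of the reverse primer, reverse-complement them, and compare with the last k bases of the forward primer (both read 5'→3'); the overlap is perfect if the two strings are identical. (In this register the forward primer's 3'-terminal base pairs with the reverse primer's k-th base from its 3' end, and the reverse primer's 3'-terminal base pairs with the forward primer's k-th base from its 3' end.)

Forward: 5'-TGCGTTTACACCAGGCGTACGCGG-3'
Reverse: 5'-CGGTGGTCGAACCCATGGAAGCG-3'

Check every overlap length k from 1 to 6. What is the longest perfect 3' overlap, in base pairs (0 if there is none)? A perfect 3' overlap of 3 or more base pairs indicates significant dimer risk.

Last 6 bases (5'→3') — forward …ACGCGG, reverse …GAAGCG.
Reverse complement of the reverse primer's last 6 bases: CGCTTC; its first k bases are the reverse complement of the reverse primer's last k bases, so a perfect k-base overlap needs the forward primer's last k bases to equal them.
Comparing (forward last k vs required): k=1: G vs C ✗; k=2: GG vs CG ✗; k=3: CGG vs CGC ✗; k=4: GCGG vs CGCT ✗; k=5: CGCGG vs CGCTT ✗; k=6: ACGCGG vs CGCTTC ✗.
No overlap length from 1 to 6 is perfect, so the longest perfect 3' overlap is 0.

Longest perfect overlap: 0 complementary base pairs; below the dimer-risk threshold (threshold 3).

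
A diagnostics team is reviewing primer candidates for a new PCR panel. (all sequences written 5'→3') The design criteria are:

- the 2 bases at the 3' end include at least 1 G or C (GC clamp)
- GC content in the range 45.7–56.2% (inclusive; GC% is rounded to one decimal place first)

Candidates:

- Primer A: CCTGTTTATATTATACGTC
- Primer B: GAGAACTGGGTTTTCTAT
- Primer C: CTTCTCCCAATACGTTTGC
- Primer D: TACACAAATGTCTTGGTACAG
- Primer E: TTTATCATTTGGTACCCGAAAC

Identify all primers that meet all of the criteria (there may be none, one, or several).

Primer C only.

Primer A (19 nt, A=4 T=9 G=2 C=4): 3' end TC has 1 G/C ✓; GC 6/19 = 31.6%, outside 45.7–56.2% ✗ — fails.
Primer B (18 nt, A=4 T=7 G=5 C=2): 3' end AT has 0 G/C, need ≥1 ✗; GC 7/18 = 38.9%, outside 45.7–56.2% ✗ — fails.
Primer C (19 nt, A=3 T=7 G=2 C=7): 3' end GC has 2 G/C ✓; GC 9/19 = 47.4% ✓ — passes.
Primer D (21 nt, A=7 T=6 G=4 C=4): 3' end AG has 1 G/C ✓; GC 8/21 = 38.1%, outside 45.7–56.2% ✗ — fails.
Primer E (22 nt, A=6 T=8 G=3 C=5): 3' end AC has 1 G/C ✓; GC 8/22 = 36.4%, outside 45.7–56.2% ✗ — fails.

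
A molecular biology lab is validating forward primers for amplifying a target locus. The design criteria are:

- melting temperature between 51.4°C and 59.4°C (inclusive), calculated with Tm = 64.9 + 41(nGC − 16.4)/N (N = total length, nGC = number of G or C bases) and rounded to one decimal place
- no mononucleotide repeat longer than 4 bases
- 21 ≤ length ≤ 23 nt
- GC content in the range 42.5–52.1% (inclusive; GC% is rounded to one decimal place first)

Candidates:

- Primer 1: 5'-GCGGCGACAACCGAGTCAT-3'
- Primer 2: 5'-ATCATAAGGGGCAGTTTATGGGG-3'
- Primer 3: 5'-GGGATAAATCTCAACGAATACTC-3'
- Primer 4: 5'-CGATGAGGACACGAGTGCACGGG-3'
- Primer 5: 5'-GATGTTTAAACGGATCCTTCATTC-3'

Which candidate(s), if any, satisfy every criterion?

Primer 1 (19 nt, A=5 T=2 G=6 C=6): Tm = 64.9 + 41·(12 − 16.4)/19 = 55.4°C ✓; longest run = 2 ✓; length 19, outside 21–23 ✗; GC 12/19 = 63.2%, outside 42.5–52.1% ✗ — fails.
Primer 2 (23 nt, A=6 T=6 G=9 C=2): Tm = 64.9 + 41·(11 − 16.4)/23 = 55.3°C ✓; longest run = 4 ✓; length 23 ✓; GC 11/23 = 47.8% ✓ — passes.
Primer 3 (23 nt, A=9 T=5 G=4 C=5): Tm = 64.9 + 41·(9 − 16.4)/23 = 51.7°C ✓; longest run = 3 ✓; length 23 ✓; GC 9/23 = 39.1%, outside 42.5–52.1% ✗ — fails.
Primer 4 (23 nt, A=6 T=2 G=10 C=5): Tm = 64.9 + 41·(15 − 16.4)/23 = 62.4°C, outside 51.4–59.4°C ✗; longest run = 3 ✓; length 23 ✓; GC 15/23 = 65.2%, outside 42.5–52.1% ✗ — fails.
Primer 5 (24 nt, A=6 T=9 G=4 C=5): Tm = 64.9 + 41·(9 − 16.4)/24 = 52.3°C ✓; longest run = 3 ✓; length 24, outside 21–23 ✗; GC 9/24 = 37.5%, outside 42.5–52.1% ✗ — fails.

Primer 2 only.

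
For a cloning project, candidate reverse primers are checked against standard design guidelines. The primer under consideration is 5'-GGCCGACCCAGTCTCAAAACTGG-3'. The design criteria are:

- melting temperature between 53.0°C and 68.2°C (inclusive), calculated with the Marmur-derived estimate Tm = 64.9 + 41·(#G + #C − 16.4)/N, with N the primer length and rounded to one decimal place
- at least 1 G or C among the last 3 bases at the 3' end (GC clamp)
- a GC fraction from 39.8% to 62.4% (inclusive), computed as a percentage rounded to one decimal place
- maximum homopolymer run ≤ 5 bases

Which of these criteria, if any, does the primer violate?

Base counts: A=6, T=3, G=6, C=8 (length 23).
Tm: Tm = 64.9 + 41·(14 − 16.4)/23 = 60.6°C ✓
GC clamp: 3' end TGG has 2 G/C ✓
GC content: GC 14/23 = 60.9% ✓
homopolymer run: longest run = 4 ✓

Meets all criteria.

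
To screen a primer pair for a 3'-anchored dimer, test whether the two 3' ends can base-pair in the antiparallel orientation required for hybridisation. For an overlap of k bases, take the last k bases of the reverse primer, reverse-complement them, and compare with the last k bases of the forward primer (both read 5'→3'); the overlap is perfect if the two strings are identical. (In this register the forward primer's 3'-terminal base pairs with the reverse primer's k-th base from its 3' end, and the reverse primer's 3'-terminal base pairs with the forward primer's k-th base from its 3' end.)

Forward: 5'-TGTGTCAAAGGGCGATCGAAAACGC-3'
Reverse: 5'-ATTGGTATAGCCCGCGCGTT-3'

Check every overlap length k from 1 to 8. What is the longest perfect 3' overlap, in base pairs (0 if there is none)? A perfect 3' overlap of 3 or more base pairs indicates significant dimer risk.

Longest perfect overlap: 5 complementary base pairs; significant dimer risk (threshold 3).

Last 8 bases (5'→3') — forward …GAAAACGC, reverse …CGCGCGTT.
Reverse complement of the reverse primer's last 8 bases: AACGCGCG; its first k bases are the reverse complement of the reverse primer's last k bases, so a perfect k-base overlap needs the forward primer's last k bases to equal them.
Comparing (forward last k vs required): k=1: C vs A ✗; k=2: GC vs AA ✗; k=3: CGC vs AAC ✗; k=4: ACGC vs AACG ✗; k=5: AACGC vs AACGC ✓; k=6: AAACGC vs AACGCG ✗; k=7: AAAACGC vs AACGCGC ✗; k=8: GAAAACGC vs AACGCGCG ✗.
Only k = 5 is perfect, so the longest perfect 3' overlap is 5.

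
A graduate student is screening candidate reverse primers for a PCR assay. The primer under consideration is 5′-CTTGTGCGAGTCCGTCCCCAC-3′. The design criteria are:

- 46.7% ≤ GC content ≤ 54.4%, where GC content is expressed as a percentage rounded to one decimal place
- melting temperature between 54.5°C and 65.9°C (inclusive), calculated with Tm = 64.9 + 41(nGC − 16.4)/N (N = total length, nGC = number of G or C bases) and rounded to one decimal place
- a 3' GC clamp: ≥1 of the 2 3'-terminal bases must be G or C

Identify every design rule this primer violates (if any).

Fails: GC content.

Base counts: A=2, T=5, G=5, C=9 (length 21).
GC content: GC 14/21 = 66.7%, outside 46.7–54.4% ✗
Tm: Tm = 64.9 + 41·(14 − 16.4)/21 = 60.2°C ✓
GC clamp: 3' end AC has 1 G/C ✓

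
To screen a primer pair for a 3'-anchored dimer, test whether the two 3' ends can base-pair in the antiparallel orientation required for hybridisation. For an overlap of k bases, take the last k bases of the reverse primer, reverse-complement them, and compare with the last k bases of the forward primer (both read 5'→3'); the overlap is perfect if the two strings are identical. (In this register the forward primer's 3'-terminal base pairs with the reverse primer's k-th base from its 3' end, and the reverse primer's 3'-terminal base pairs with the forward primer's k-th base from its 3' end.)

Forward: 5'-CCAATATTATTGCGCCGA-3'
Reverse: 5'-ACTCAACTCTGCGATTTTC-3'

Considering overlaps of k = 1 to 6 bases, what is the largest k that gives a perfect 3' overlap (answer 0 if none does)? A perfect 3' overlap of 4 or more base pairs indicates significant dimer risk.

Longest perfect overlap: 2 complementary base pairs; below the dimer-risk threshold (threshold 4).

Last 6 bases (5'→3') — forward …CGCCGA, reverse …ATTTTC.
Reverse complement of the reverse primer's last 6 bases: GAAAAT; its first k bases are the reverse complement of the reverse primer's last k bases, so a perfect k-base overlap needs the forward primer's last k bases to equal them.
Comparing (forward last k vs required): k=1: A vs G ✗; k=2: GA vs GA ✓; k=3: CGA vs GAA ✗; k=4: CCGA vs GAAA ✗; k=5: GCCGA vs GAAAA ✗; k=6: CGCCGA vs GAAAAT ✗.
Only k = 2 is perfect, so the longest perfect 3' overlap is 2.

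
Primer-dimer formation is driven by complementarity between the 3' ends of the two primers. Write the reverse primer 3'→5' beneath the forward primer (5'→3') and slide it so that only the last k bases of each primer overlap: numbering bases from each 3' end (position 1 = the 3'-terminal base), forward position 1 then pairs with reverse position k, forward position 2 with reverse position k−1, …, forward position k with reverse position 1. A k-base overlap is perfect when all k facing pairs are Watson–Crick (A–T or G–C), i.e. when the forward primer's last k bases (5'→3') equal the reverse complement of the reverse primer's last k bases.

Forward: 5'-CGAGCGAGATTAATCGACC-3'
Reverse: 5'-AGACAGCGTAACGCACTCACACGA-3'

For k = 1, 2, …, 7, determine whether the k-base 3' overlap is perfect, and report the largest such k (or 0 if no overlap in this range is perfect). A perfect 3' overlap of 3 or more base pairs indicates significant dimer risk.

Longest perfect overlap: 0 complementary base pairs; below the dimer-risk threshold (threshold 3).

Last 7 bases (5'→3') — forward …ATCGACC, reverse …CACACGA.
Reverse complement of the reverse primer's last 7 bases: TCGTGTG; its first k bases are the reverse complement of the reverse primer's last k bases, so a perfect k-base overlap needs the forward primer's last k bases to equal them.
Comparing (forward last k vs required): k=1: C vs T ✗; k=2: CC vs TC ✗; k=3: ACC vs TCG ✗; k=4: GACC vs TCGT ✗; k=5: CGACC vs TCGTG ✗; k=6: TCGACC vs TCGTGT ✗; k=7: ATCGACC vs TCGTGTG ✗.
No overlap length from 1 to 7 is perfect, so the longest perfect 3' overlap is 0.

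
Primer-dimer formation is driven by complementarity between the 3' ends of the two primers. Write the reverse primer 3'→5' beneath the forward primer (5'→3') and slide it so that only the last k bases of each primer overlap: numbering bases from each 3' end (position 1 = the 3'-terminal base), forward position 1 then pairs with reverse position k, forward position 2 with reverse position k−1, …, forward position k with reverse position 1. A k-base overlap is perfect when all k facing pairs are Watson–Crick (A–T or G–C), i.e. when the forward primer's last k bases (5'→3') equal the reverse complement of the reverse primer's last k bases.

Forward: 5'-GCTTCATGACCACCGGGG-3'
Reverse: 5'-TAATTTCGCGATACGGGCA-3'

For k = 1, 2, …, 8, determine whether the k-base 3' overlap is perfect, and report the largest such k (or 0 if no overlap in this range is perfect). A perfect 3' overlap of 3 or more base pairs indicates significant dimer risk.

Longest perfect overlap: 0 complementary base pairs; below the dimer-risk threshold (threshold 3).

Last 8 bases (5'→3') — forward …CACCGGGG, reverse …TACGGGCA.
Reverse complement of the reverse primer's last 8 bases: TGCCCGTA; its first k bases are the reverse complement of the reverse primer's last k bases, so a perfect k-base overlap needs the forward primer's last k bases to equal them.
Comparing (forward last k vs required): k=1: G vs T ✗; k=2: GG vs TG ✗; k=3: GGG vs TGC ✗; k=4: GGGG vs TGCC ✗; k=5: CGGGG vs TGCCC ✗; k=6: CCGGGG vs TGCCCG ✗; k=7: ACCGGGG vs TGCCCGT ✗; k=8: CACCGGGG vs TGCCCGTA ✗.
No overlap length from 1 to 8 is perfect, so the longest perfect 3' overlap is 0.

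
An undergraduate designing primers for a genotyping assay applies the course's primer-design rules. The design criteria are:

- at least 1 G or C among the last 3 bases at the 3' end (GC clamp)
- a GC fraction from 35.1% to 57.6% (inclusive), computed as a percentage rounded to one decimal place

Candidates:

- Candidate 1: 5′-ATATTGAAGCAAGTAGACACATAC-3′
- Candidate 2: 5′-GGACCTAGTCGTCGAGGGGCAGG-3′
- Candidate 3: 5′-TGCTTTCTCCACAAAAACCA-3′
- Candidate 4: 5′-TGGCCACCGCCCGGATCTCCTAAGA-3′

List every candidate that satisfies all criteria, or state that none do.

Candidate 3 only.

Candidate 1 (24 nt, A=11 T=5 G=4 C=4): 3' end TAC has 1 G/C ✓; GC 8/24 = 33.3%, outside 35.1–57.6% ✗ — fails.
Candidate 2 (23 nt, A=4 T=3 G=11 C=5): 3' end AGG has 2 G/C ✓; GC 16/23 = 69.6%, outside 35.1–57.6% ✗ — fails.
Candidate 3 (20 nt, A=7 T=5 G=1 C=7): 3' end CCA has 2 G/C ✓; GC 8/20 = 40.0% ✓ — passes.
Candidate 4 (25 nt, A=5 T=4 G=6 C=10): 3' end AGA has 1 G/C ✓; GC 16/25 = 64.0%, outside 35.1–57.6% ✗ — fails.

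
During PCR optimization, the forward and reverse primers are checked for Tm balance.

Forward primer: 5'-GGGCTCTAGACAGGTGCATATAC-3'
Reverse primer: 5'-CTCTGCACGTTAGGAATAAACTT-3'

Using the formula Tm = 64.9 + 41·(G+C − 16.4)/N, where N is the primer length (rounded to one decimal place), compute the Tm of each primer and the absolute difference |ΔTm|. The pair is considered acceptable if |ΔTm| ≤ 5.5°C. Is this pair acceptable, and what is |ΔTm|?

Forward: G+C = 12, N = 23 → Tm = 64.9 + 41·(12 − 16.4)/23 = 57.1°C.
Reverse: G+C = 9, N = 23 → Tm = 64.9 + 41·(9 − 16.4)/23 = 51.7°C.
|ΔTm| = |57.1 − 51.7| = 5.4°C, ≤ 5.5°C.

|ΔTm| = 5.4°C; the pair is acceptable.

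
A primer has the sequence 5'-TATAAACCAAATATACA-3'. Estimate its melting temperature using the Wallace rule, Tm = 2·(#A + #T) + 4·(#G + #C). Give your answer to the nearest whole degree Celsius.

40°C

Base counts: A=10, T=4, G=0, C=3 (length 17).
Tm = 2·(10+4) + 4·(0+3) = 2·14 + 4·3 = 28 + 12 = 40°C.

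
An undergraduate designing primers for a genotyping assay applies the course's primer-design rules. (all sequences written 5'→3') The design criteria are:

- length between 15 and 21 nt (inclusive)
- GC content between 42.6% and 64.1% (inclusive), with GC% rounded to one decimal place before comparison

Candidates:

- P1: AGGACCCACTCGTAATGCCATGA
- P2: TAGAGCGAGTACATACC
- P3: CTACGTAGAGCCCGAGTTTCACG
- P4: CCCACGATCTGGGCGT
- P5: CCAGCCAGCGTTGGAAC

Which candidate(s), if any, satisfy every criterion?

P2 only.

P1 (23 nt, A=7 T=4 G=5 C=7): length 23, outside 15–21 ✗; GC 12/23 = 52.2% ✓ — fails.
P2 (17 nt, A=6 T=3 G=4 C=4): length 17 ✓; GC 8/17 = 47.1% ✓ — passes.
P3 (23 nt, A=5 T=5 G=6 C=7): length 23, outside 15–21 ✗; GC 13/23 = 56.5% ✓ — fails.
P4 (16 nt, A=2 T=3 G=5 C=6): length 16 ✓; GC 11/16 = 68.8%, outside 42.6–64.1% ✗ — fails.
P5 (17 nt, A=4 T=2 G=5 C=6): length 17 ✓; GC 11/17 = 64.7%, outside 42.6–64.1% ✗ — fails.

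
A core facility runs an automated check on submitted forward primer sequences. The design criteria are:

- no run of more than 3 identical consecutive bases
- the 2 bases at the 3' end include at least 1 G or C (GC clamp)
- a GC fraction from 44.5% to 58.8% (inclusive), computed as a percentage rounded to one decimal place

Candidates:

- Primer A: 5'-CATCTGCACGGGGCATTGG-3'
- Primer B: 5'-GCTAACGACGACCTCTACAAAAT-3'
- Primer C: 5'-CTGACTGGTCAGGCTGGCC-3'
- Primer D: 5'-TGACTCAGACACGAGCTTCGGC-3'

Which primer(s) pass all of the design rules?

None of the candidates satisfy all criteria.

Primer A (19 nt, A=3 T=4 G=7 C=5): longest run = 4, exceeds 3 ✗; 3' end GG has 2 G/C ✓; GC 12/19 = 63.2%, outside 44.5–58.8% ✗ — fails.
Primer B (23 nt, A=9 T=4 G=3 C=7): longest run = 4, exceeds 3 ✗; 3' end AT has 0 G/C, need ≥1 ✗; GC 10/23 = 43.5%, outside 44.5–58.8% ✗ — fails.
Primer C (19 nt, A=2 T=4 G=7 C=6): longest run = 2 ✓; 3' end CC has 2 G/C ✓; GC 13/19 = 68.4%, outside 44.5–58.8% ✗ — fails.
Primer D (22 nt, A=5 T=4 G=6 C=7): longest run = 2 ✓; 3' end GC has 2 G/C ✓; GC 13/22 = 59.1%, outside 44.5–58.8% ✗ — fails.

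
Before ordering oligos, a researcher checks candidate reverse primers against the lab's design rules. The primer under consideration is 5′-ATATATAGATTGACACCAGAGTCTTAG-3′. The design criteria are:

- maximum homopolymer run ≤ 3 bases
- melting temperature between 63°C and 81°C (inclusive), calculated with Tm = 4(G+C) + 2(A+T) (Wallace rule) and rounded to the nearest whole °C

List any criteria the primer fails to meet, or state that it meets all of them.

Meets all criteria.

Base counts: A=10, T=8, G=5, C=4 (length 27).
homopolymer run: longest run = 2 ✓
Tm: Tm = 2·18 + 4·9 = 72°C ✓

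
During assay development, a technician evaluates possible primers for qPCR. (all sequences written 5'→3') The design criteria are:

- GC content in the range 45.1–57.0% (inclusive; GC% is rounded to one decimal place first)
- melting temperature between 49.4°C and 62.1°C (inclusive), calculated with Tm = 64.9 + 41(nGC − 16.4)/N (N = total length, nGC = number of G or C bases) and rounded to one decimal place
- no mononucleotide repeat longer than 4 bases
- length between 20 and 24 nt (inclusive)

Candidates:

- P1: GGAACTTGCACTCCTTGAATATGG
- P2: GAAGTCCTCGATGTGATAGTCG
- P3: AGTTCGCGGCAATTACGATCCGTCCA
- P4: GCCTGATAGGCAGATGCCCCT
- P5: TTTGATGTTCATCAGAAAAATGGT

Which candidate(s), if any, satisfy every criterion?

P1 and P2.

P1 (24 nt, A=6 T=7 G=6 C=5): GC 11/24 = 45.8% ✓; Tm = 64.9 + 41·(11 − 16.4)/24 = 55.7°C ✓; longest run = 2 ✓; length 24 ✓ — passes.
P2 (22 nt, A=5 T=6 G=7 C=4): GC 11/22 = 50.0% ✓; Tm = 64.9 + 41·(11 − 16.4)/22 = 54.8°C ✓; longest run = 2 ✓; length 22 ✓ — passes.
P3 (26 nt, A=6 T=6 G=6 C=8): GC 14/26 = 53.8% ✓; Tm = 64.9 + 41·(14 − 16.4)/26 = 61.1°C ✓; longest run = 2 ✓; length 26, outside 20–24 ✗ — fails.
P4 (21 nt, A=4 T=4 G=6 C=7): GC 13/21 = 61.9%, outside 45.1–57.0% ✗; Tm = 64.9 + 41·(13 − 16.4)/21 = 58.3°C ✓; longest run = 4 ✓; length 21 ✓ — fails.
P5 (24 nt, A=8 T=9 G=5 C=2): GC 7/24 = 29.2%, outside 45.1–57.0% ✗; Tm = 64.9 + 41·(7 − 16.4)/24 = 48.8°C, outside 49.4–62.1°C ✗; longest run = 5, exceeds 4 ✗; length 24 ✓ — fails.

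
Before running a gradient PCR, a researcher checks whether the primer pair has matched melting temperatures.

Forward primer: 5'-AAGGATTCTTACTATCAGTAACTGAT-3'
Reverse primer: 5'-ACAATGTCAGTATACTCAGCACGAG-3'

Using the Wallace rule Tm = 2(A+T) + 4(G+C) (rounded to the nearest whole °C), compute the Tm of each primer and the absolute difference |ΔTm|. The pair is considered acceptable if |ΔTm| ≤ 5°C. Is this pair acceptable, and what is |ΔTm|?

Forward: A=9 T=9 G=4 C=4 → Tm = 2·18 + 4·8 = 68°C.
Reverse: A=9 T=5 G=5 C=6 → Tm = 2·14 + 4·11 = 72°C.
|ΔTm| = |68 − 72| = 4°C, ≤ 5°C.

|ΔTm| = 4°C; the pair is acceptable.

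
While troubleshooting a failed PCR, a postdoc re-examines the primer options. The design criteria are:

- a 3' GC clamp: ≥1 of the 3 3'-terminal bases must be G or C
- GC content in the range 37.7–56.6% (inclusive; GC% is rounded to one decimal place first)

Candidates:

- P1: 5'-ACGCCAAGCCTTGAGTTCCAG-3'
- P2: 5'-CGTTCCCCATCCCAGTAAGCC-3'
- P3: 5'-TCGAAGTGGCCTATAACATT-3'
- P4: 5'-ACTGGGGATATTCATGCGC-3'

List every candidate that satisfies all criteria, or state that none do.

P1 (21 nt, A=5 T=4 G=5 C=7): 3' end CAG has 2 G/C ✓; GC 12/21 = 57.1%, outside 37.7–56.6% ✗ — fails.
P2 (21 nt, A=4 T=4 G=3 C=10): 3' end GCC has 3 G/C ✓; GC 13/21 = 61.9%, outside 37.7–56.6% ✗ — fails.
P3 (20 nt, A=6 T=6 G=4 C=4): 3' end ATT has 0 G/C, need ≥1 ✗; GC 8/20 = 40.0% ✓ — fails.
P4 (19 nt, A=4 T=5 G=6 C=4): 3' end CGC has 3 G/C ✓; GC 10/19 = 52.6% ✓ — passes.

P4 only.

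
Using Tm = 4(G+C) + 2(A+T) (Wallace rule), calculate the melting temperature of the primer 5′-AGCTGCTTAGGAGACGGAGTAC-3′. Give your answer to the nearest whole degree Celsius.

Base counts: A=6, T=4, G=8, C=4 (length 22).
Tm = 2·(6+4) + 4·(8+4) = 2·10 + 4·12 = 20 + 48 = 68°C.

68°C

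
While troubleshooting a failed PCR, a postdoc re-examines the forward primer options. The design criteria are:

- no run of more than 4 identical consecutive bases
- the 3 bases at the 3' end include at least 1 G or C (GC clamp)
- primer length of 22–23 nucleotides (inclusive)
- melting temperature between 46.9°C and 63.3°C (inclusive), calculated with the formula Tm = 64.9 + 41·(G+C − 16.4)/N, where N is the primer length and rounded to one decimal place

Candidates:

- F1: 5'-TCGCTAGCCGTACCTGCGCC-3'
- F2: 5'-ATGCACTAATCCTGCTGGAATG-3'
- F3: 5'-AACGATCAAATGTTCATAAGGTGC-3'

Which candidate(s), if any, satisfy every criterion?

F1 (20 nt, A=2 T=4 G=5 C=9): longest run = 2 ✓; 3' end GCC has 3 G/C ✓; length 20, outside 22–23 ✗; Tm = 64.9 + 41·(14 − 16.4)/20 = 60.0°C ✓ — fails.
F2 (22 nt, A=6 T=6 G=5 C=5): longest run = 2 ✓; 3' end ATG has 1 G/C ✓; length 22 ✓; Tm = 64.9 + 41·(10 − 16.4)/22 = 53.0°C ✓ — passes.
F3 (24 nt, A=9 T=6 G=5 C=4): longest run = 3 ✓; 3' end TGC has 2 G/C ✓; length 24, outside 22–23 ✗; Tm = 64.9 + 41·(9 − 16.4)/24 = 52.3°C ✓ — fails.

F2 only.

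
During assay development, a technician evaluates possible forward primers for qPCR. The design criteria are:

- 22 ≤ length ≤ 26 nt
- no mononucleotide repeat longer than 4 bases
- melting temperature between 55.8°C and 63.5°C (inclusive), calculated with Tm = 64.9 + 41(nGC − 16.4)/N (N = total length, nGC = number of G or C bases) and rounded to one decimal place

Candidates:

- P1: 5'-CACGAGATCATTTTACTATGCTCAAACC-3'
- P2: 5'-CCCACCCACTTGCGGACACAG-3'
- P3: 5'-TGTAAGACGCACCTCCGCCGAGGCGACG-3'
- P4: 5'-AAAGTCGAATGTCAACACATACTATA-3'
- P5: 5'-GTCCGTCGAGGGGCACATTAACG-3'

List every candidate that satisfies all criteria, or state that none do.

P5 only.

P1 (28 nt, A=9 T=8 G=3 C=8): length 28, outside 22–26 ✗; longest run = 4 ✓; Tm = 64.9 + 41·(11 − 16.4)/28 = 57.0°C ✓ — fails.
P2 (21 nt, A=5 T=2 G=4 C=10): length 21, outside 22–26 ✗; longest run = 3 ✓; Tm = 64.9 + 41·(14 − 16.4)/21 = 60.2°C ✓ — fails.
P3 (28 nt, A=6 T=3 G=9 C=10): length 28, outside 22–26 ✗; longest run = 2 ✓; Tm = 64.9 + 41·(19 − 16.4)/28 = 68.7°C, outside 55.8–63.5°C ✗ — fails.
P4 (26 nt, A=12 T=6 G=3 C=5): length 26 ✓; longest run = 3 ✓; Tm = 64.9 + 41·(8 − 16.4)/26 = 51.7°C, outside 55.8–63.5°C ✗ — fails.
P5 (23 nt, A=5 T=4 G=8 C=6): length 23 ✓; longest run = 4 ✓; Tm = 64.9 + 41·(14 − 16.4)/23 = 60.6°C ✓ — passes.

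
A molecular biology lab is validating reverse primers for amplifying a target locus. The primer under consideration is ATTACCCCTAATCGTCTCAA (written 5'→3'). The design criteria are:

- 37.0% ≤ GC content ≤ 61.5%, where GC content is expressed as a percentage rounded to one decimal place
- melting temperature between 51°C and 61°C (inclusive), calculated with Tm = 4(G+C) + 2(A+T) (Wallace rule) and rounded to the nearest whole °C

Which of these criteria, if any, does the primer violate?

Base counts: A=6, T=6, G=1, C=7 (length 20).
GC content: GC 8/20 = 40.0% ✓
Tm: Tm = 2·12 + 4·8 = 56°C ✓

Meets all criteria.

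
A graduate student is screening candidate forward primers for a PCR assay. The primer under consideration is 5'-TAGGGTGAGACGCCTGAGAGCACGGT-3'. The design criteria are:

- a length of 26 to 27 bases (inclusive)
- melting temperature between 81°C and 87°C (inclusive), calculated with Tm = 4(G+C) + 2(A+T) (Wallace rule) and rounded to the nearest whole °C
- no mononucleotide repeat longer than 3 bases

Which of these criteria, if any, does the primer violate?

Meets all criteria.

Base counts: A=6, T=4, G=11, C=5 (length 26).
length: length 26 ✓
Tm: Tm = 2·10 + 4·16 = 84°C ✓
homopolymer run: longest run = 3 ✓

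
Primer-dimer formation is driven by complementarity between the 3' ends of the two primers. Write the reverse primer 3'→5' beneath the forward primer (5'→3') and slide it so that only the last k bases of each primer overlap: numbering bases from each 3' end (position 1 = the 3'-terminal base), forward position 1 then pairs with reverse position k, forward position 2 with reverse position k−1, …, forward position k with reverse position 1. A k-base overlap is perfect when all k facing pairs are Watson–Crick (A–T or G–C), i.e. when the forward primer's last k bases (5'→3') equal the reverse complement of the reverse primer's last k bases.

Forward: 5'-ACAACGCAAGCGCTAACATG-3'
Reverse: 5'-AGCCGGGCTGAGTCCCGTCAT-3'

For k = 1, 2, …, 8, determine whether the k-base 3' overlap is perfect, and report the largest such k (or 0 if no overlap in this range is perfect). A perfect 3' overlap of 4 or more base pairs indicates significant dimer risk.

Last 8 bases (5'→3') — forward …CTAACATG, reverse …CCCGTCAT.
Reverse complement of the reverse primer's last 8 bases: ATGACGGG; its first k bases are the reverse complement of the reverse primer's last k bases, so a perfect k-base overlap needs the forward primer's last k bases to equal them.
Comparing (forward last k vs required): k=1: G vs A ✗; k=2: TG vs AT ✗; k=3: ATG vs ATG ✓; k=4: CATG vs ATGA ✗; k=5: ACATG vs ATGAC ✗; k=6: AACATG vs ATGACG ✗; k=7: TAACATG vs ATGACGG ✗; k=8: CTAACATG vs ATGACGGG ✗.
Only k = 3 is perfect, so the longest perfect 3' overlap is 3.

Longest perfect overlap: 3 complementary base pairs; below the dimer-risk threshold (threshold 4).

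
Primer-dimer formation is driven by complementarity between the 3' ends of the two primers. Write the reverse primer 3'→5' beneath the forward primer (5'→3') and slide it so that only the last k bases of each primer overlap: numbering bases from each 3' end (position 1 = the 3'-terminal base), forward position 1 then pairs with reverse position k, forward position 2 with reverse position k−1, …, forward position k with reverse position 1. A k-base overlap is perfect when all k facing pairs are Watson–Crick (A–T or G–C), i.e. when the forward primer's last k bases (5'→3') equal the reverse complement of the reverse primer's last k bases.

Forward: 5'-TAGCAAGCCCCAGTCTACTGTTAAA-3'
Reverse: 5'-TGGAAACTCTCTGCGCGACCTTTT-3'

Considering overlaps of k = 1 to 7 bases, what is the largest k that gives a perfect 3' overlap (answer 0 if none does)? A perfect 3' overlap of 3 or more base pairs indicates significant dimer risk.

Last 7 bases (5'→3') — forward …TGTTAAA, reverse …ACCTTTT.
Reverse complement of the reverse primer's last 7 bases: AAAAGGT; its first k bases are the reverse complement of the reverse primer's last k bases, so a perfect k-base overlap needs the forward primer's last k bases to equal them.
Comparing (forward last k vs required): k=1: A vs A ✓; k=2: AA vs AA ✓; k=3: AAA vs AAA ✓; k=4: TAAA vs AAAA ✗; k=5: TTAAA vs AAAAG ✗; k=6: GTTAAA vs AAAAGG ✗; k=7: TGTTAAA vs AAAAGGT ✗.
Perfect overlaps at k = 1, 2, 3; the largest is 3.

Longest perfect overlap: 3 complementary base pairs; significant dimer risk (threshold 3).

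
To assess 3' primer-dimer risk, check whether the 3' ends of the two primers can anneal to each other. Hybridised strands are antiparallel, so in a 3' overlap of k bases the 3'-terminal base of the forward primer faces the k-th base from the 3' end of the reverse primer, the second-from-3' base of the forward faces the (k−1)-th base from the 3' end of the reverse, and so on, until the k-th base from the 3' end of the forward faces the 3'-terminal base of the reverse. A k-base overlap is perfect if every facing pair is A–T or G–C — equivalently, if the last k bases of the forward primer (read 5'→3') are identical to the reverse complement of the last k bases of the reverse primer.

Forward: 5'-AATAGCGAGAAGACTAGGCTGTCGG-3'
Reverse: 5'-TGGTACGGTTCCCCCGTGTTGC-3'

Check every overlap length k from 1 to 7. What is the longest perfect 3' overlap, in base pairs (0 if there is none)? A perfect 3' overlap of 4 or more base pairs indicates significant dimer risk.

Last 7 bases (5'→3') — forward …CTGTCGG, reverse …GTGTTGC.
Reverse complement of the reverse primer's last 7 bases: GCAACAC; its first k bases are the reverse complement of the reverse primer's last k bases, so a perfect k-base overlap needs the forward primer's last k bases to equal them.
Comparing (forward last k vs required): k=1: G vs G ✓; k=2: GG vs GC ✗; k=3: CGG vs GCA ✗; k=4: TCGG vs GCAA ✗; k=5: GTCGG vs GCAAC ✗; k=6: TGTCGG vs GCAACA ✗; k=7: CTGTCGG vs GCAACAC ✗.
Only k = 1 is perfect, so the longest perfect 3' overlap is 1.

Longest perfect overlap: 1 complementary base pair; below the dimer-risk threshold (threshold 4).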